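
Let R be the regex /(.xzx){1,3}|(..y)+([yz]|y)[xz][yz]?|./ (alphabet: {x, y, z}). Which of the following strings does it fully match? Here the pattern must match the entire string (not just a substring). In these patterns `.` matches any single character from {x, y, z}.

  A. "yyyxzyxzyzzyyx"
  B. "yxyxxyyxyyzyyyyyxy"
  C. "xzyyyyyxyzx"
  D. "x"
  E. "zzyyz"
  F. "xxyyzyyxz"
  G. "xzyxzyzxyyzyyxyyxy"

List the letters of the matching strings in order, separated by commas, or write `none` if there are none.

A → match
B → match
C → match
D → match
E → match
F → match
G → match

A, B, C, D, E, F, G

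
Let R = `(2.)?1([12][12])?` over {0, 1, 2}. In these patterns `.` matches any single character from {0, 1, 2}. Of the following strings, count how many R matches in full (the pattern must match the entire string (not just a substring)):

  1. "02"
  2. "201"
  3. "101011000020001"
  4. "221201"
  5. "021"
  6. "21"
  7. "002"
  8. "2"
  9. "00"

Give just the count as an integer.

1 → no match
2 → match
3 → no match
4 → no match
5 → no match
6 → no match
7 → no match
8 → no match
9 → no match
Total matched: 1

1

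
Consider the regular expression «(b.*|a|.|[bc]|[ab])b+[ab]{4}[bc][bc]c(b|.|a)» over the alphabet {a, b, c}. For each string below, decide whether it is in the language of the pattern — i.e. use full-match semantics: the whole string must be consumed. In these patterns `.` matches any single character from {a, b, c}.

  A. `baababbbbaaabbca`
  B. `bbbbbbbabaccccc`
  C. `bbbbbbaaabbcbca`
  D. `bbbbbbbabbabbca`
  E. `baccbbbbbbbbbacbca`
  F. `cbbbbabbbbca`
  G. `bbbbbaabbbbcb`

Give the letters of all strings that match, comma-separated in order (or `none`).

A → match
B → no match
C → no match
D → match
E → match
F → match
G → match

A, D, E, F, G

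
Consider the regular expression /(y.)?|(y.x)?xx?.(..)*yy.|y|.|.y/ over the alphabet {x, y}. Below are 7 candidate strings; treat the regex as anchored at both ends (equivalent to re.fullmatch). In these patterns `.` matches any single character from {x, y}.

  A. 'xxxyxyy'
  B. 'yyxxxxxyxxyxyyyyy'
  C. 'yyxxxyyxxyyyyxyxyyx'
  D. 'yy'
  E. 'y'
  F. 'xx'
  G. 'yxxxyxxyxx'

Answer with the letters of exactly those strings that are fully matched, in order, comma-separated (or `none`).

A → no match
B → match
C → match
D → match
E → match
F → no match
G → no match

B, C, D, E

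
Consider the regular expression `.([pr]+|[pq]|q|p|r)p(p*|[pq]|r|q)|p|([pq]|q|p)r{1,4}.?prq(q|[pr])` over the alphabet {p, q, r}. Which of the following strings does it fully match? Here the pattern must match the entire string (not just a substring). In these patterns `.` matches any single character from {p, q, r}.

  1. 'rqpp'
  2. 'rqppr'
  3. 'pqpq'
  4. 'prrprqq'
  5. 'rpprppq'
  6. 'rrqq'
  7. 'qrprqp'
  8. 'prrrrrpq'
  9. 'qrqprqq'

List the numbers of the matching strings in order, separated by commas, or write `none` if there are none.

1 → match
2 → no match
3 → match
4 → match
5 → match
6 → no match
7 → match
8 → match
9 → match

1, 3, 4, 5, 7, 8, 9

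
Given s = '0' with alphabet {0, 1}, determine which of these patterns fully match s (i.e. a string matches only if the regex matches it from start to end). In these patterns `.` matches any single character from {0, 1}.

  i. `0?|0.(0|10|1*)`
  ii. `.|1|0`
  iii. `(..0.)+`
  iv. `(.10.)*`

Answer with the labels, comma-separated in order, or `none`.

i → match
ii → match
iii → no match
iv → no match

i, ii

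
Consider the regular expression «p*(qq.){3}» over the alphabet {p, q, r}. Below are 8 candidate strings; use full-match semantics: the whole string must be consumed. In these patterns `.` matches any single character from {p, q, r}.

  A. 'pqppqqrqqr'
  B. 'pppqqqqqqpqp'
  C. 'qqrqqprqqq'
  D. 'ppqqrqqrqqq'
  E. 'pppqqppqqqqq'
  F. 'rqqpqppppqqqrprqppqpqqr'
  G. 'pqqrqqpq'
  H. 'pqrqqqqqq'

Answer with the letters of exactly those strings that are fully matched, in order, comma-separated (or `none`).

A → no match
B → no match
C → no match
D → match
E → no match
F → no match
G → no match
H → no match

D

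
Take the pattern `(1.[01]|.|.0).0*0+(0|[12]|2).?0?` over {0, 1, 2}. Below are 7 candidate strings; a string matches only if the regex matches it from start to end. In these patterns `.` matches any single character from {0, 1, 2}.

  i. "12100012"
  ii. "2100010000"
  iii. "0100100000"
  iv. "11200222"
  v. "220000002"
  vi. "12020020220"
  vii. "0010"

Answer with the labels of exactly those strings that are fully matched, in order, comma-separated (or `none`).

i, v

i. "12100012" → match
ii. "2100010000" → no match
iii. "0100100000" → no match
iv. "11200222" → no match
v. "220000002" → match
vi. "12020020220" → no match
vii. "0010" → no match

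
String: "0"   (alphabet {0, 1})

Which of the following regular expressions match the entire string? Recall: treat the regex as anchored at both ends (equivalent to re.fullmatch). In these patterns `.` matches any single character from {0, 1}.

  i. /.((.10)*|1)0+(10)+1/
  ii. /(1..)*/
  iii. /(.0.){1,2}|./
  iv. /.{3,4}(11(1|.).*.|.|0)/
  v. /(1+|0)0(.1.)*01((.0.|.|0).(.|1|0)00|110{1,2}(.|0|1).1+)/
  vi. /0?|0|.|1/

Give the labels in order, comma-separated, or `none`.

i → no match — must end with "101"
ii → no match
iii → match
iv → no match
v → no match
vi → match

iii, vi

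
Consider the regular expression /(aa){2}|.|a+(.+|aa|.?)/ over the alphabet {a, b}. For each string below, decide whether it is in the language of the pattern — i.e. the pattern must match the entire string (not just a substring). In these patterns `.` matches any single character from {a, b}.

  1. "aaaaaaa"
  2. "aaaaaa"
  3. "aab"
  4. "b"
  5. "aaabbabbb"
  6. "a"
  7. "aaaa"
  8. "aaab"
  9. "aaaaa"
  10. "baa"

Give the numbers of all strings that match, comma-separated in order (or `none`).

1, 2, 3, 4, 5, 6, 7, 8, 9

1 → match
2 → match
3 → match
4 → match
5 → match
6 → match
7 → match
8 → match
9 → match
10 → no match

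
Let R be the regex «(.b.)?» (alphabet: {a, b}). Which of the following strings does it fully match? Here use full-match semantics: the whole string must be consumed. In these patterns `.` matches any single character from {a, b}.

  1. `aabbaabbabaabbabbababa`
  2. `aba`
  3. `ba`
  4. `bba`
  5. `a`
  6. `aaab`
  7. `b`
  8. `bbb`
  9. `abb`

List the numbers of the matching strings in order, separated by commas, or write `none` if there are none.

2, 4, 8, 9

1 → no match
2 → match
3 → no match
4 → match
5 → no match
6 → no match
7 → no match
8 → match
9 → match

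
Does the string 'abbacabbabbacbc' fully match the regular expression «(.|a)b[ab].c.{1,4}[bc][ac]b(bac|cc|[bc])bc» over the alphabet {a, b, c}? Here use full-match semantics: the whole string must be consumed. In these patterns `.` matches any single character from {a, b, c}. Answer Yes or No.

Yes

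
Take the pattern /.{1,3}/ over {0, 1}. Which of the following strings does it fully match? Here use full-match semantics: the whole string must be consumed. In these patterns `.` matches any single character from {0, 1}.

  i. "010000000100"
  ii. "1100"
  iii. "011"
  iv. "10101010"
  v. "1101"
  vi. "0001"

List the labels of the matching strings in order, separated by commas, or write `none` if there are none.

iii

i. "010000000100" → no match
ii. "1100" → no match
iii. "011" → match
iv. "10101010" → no match
v. "1101" → no match
vi. "0001" → no match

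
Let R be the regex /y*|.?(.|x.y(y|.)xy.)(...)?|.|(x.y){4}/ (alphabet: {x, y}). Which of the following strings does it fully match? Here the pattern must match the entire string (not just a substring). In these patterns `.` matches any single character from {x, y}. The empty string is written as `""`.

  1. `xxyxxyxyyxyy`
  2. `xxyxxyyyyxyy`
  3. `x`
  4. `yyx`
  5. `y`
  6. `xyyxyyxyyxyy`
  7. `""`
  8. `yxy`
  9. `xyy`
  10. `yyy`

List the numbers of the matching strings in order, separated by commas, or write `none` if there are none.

1. `xxyxxyxyyxyy` → match
2. `xxyxxyyyyxyy` → no match
3. `x` → match
4. `yyx` → no match
5. `y` → match
6. `xyyxyyxyyxyy` → match
7. `""` → match
8. `yxy` → no match
9. `xyy` → no match
10. `yyy` → match

1, 3, 5, 6, 7, 10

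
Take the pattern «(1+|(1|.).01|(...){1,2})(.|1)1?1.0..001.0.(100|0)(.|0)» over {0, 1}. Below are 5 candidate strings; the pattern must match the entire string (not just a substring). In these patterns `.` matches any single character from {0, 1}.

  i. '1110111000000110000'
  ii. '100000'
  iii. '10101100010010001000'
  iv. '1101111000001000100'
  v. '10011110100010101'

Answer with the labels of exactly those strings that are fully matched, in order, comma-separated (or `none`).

iii

i → no match
ii. '100000' → no match
iii → match
iv → no match
v → no match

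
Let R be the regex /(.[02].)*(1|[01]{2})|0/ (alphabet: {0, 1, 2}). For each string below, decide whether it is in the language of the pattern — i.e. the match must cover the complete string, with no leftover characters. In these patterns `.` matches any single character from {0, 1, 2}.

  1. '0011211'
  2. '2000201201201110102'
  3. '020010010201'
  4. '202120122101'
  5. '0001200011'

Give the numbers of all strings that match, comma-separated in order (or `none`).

1 → match
2 → no match
3 → no match
4 → no match
5 → match

1, 5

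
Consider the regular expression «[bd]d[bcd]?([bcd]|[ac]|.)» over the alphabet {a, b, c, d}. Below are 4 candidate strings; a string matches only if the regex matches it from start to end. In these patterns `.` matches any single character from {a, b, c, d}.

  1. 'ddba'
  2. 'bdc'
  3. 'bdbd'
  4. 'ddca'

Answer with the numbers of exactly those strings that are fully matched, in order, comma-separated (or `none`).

1. 'ddba' → match
2. 'bdc' → match
3. 'bdbd' → match
4. 'ddca' → match

1, 2, 3, 4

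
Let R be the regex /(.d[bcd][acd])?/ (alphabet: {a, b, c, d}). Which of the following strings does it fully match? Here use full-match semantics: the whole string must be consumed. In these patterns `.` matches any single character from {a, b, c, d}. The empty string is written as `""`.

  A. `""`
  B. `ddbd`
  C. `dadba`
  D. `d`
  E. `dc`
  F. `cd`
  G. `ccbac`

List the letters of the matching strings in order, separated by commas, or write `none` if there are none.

A, B

A. `""` → match
B. `ddbd` → match
C. `dadba` → no match
D. `d` → no match
E. `dc` → no match
F. `cd` → no match
G. `ccbac` → no match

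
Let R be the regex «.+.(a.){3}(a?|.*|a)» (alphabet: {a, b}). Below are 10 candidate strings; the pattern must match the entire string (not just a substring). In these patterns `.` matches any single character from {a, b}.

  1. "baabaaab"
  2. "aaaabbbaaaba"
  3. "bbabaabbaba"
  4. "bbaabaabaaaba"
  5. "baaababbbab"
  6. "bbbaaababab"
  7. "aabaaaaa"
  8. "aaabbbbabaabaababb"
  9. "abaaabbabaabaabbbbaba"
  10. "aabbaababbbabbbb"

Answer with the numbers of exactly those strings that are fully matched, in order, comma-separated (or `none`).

1, 4, 6

1 → match
2 → no match
3 → no match
4 → match
5 → no match
6 → match
7 → no match
8 → no match
9 → no match
10 → no match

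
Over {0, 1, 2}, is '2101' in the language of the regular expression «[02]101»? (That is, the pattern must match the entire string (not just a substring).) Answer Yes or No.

Yes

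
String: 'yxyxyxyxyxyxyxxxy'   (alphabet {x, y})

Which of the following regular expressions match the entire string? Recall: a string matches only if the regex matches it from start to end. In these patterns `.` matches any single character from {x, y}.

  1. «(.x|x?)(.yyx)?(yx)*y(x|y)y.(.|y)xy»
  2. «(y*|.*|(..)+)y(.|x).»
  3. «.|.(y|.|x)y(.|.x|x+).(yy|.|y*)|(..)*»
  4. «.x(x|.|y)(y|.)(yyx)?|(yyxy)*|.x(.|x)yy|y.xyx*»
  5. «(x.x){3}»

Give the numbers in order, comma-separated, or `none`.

1

1 → match
2 → no match
3 → no match
4 → no match
5 → no match — must start with 'x'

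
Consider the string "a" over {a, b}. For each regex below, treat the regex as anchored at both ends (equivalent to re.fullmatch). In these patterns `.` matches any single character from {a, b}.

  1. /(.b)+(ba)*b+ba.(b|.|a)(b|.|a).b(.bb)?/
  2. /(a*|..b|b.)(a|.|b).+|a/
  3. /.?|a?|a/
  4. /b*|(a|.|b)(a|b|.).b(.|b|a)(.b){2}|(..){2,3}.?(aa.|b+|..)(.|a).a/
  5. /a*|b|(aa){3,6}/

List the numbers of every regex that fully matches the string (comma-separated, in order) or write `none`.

1 → no match
2 → match
3 → match
4 → no match
5 → match

2, 3, 5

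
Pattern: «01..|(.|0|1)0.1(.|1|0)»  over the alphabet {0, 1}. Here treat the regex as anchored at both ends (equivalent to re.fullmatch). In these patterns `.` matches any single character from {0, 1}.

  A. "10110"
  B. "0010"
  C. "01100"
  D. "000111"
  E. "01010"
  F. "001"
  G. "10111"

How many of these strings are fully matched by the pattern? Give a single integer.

A → match
B → no match
C → no match
D → no match
E → no match
F → no match
G → match
Total matched: 2

2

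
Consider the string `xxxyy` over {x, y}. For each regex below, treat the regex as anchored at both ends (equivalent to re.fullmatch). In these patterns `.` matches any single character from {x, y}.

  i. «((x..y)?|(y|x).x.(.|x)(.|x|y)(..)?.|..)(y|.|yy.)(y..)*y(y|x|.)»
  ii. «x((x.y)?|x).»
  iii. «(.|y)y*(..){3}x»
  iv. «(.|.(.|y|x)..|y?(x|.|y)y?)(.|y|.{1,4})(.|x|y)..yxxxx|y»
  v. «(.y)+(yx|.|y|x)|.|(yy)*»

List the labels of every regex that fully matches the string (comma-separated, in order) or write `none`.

i, ii

i → match
ii → match
iii → no match — must end with `x`
iv → no match
v → no match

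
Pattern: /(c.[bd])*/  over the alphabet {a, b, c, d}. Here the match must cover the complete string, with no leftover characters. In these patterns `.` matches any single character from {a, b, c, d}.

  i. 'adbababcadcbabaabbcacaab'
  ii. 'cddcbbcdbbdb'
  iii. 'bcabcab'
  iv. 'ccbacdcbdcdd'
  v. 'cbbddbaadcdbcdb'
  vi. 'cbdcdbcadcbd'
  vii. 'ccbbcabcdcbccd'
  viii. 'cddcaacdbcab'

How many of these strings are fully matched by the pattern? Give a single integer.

1

i → no match
ii → no match
iii → no match
iv → no match
v → no match
vi → match
vii → no match
viii → no match
Total matched: 1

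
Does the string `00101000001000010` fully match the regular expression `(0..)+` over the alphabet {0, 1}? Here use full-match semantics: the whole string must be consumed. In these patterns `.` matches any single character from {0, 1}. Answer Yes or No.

No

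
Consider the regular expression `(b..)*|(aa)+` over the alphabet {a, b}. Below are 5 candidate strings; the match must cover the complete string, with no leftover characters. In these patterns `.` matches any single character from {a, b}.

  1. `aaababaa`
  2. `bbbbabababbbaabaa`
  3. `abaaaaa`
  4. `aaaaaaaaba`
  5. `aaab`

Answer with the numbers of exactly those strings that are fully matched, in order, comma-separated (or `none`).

1 → no match
2 → no match
3 → no match
4 → no match
5 → no match

none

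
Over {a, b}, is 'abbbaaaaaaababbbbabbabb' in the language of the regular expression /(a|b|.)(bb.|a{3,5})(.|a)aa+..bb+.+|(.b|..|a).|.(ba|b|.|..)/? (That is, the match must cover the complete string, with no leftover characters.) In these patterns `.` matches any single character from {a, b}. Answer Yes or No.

Yes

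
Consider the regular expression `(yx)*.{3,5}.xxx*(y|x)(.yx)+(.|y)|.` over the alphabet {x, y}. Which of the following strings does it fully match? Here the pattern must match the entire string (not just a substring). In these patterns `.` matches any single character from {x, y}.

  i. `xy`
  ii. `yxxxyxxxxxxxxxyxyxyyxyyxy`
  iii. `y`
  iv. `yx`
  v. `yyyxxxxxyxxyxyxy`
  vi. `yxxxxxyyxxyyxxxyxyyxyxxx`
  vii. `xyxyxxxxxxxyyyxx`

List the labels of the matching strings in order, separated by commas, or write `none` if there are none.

i → no match
ii → match
iii → match
iv → no match
v → no match
vi → no match
vii → match

ii, iii, vii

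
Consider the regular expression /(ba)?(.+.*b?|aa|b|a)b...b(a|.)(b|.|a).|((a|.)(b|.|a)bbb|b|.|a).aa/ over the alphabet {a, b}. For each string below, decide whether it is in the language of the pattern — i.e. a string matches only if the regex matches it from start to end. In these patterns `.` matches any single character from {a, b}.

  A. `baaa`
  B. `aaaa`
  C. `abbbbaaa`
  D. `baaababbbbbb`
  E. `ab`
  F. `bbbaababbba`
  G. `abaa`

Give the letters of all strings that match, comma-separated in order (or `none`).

A, B, C, D, G

A → match
B → match
C → match
D → match
E → no match
F → no match
G → match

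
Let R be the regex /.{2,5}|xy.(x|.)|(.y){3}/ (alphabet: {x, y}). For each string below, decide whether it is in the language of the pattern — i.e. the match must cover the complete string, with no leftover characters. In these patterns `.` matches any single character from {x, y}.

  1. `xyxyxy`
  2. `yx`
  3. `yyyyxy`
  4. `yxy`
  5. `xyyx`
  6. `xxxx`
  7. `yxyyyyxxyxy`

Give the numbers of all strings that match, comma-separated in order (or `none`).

1 → match
2 → match
3 → match
4 → match
5 → match
6 → match
7 → no match

1, 2, 3, 4, 5, 6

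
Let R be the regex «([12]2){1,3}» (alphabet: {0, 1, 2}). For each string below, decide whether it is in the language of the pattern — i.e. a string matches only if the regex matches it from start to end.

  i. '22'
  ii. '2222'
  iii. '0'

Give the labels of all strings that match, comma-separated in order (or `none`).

i → match
ii → match
iii → no match — must end with '2'

i, ii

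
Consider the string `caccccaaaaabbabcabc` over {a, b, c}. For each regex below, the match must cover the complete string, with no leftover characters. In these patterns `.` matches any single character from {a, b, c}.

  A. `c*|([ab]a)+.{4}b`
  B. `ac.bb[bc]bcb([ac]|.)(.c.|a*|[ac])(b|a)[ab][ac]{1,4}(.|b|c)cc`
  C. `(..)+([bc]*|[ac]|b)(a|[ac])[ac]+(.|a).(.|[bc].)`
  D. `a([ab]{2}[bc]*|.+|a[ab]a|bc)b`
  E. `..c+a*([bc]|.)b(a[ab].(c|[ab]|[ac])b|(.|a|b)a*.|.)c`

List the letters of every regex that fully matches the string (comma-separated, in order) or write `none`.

E

A → no match
B → no match — must start with `ac`
C → no match
D → no match — must start with `a`
E → match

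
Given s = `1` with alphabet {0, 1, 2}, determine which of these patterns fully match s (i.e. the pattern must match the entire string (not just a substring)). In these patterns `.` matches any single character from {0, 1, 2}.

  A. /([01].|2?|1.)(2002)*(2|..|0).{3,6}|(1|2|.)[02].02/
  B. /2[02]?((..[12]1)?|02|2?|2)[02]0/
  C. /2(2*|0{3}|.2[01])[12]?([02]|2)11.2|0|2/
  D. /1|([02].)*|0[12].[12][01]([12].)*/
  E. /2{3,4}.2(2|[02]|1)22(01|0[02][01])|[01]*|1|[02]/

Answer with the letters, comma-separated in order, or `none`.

D, E

A → no match
B → no match — must start with `2`
C → no match
D → match
E → match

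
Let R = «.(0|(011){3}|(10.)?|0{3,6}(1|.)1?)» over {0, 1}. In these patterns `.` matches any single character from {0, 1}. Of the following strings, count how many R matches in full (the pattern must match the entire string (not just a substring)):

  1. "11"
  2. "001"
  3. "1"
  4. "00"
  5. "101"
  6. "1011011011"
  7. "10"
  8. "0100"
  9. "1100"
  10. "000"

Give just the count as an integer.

6

1 → no match
2 → no match
3 → match
4 → match
5 → no match
6 → match
7 → match
8 → match
9 → match
10 → no match
Total matched: 6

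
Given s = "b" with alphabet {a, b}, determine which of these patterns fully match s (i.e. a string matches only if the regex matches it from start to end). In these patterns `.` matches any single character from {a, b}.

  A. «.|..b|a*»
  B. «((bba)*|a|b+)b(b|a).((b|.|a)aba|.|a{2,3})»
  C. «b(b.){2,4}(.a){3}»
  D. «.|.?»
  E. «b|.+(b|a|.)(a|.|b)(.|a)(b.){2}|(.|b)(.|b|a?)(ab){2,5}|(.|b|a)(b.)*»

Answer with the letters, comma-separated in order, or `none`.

A, D, E

A → match
B → no match
C → no match — must start with "bb"
D → match
E → match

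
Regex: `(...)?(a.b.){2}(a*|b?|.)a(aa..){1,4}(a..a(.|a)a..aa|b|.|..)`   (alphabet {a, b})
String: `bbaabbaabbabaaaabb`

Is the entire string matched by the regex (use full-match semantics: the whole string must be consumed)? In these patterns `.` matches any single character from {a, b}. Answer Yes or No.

Yes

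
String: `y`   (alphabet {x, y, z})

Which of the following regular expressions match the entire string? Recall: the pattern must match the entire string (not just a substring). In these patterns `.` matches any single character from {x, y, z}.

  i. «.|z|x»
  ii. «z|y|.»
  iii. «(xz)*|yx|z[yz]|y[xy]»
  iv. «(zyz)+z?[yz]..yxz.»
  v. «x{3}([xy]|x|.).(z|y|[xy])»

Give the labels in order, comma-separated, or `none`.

i, ii

i → match
ii → match
iii → no match
iv → no match — must start with `zyz`
v → no match — must start with `x`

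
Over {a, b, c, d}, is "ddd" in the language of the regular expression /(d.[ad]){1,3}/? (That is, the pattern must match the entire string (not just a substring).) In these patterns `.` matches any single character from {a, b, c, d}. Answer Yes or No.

Yes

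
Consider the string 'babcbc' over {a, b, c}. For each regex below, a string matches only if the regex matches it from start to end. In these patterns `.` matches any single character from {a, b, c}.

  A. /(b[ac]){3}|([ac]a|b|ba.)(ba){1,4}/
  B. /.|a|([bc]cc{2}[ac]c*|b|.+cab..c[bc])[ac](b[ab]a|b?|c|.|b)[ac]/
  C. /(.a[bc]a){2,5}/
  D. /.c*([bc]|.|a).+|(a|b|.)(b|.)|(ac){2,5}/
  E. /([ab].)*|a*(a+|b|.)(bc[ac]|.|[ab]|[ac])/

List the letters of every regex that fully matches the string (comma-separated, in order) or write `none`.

A → match
B → no match
C → no match — must end with 'a'
D → match
E → match

A, D, E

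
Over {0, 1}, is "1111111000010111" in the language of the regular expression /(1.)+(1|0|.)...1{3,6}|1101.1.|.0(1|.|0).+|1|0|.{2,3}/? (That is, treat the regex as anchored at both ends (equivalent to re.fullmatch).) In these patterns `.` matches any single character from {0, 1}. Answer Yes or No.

No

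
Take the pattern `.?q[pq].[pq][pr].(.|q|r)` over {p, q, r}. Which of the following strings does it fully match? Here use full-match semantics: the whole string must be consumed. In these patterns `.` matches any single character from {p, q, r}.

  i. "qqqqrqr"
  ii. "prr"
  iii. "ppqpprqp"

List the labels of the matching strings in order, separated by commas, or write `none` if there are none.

i → match
ii → no match
iii → no match

i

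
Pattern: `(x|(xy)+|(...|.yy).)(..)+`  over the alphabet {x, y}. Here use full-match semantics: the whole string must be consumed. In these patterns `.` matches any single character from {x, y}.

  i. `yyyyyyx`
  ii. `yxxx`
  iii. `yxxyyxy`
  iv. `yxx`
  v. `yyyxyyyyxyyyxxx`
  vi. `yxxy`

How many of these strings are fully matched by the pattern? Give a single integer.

0

i → no match
ii → no match
iii → no match
iv → no match
v → no match
vi → no match
Total matched: 0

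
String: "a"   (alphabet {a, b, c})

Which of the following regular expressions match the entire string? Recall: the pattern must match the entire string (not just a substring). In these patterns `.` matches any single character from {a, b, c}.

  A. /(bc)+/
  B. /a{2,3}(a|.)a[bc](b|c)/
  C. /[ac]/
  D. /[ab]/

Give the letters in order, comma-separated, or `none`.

A → no match — must start with "bc"
B → no match
C → match
D → match

C, D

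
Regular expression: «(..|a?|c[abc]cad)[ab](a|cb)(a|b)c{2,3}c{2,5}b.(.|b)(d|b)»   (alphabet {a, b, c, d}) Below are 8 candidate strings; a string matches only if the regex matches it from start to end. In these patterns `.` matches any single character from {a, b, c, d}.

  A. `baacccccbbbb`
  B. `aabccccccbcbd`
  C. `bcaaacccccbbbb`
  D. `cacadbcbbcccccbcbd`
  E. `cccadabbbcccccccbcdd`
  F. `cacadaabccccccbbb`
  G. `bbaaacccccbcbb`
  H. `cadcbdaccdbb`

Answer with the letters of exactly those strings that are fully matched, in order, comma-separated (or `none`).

A → match
B → match
C → match
D → match
E → no match
F → no match
G → match
H → no match

A, B, C, D, G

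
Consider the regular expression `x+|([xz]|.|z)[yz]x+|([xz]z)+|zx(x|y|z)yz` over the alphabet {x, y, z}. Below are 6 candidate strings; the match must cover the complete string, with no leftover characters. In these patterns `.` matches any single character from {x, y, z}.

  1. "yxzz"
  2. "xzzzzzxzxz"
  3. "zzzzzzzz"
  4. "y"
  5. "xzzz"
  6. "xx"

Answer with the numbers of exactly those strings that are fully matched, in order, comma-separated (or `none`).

2, 3, 5, 6

1. "yxzz" → no match
2. "xzzzzzxzxz" → match
3. "zzzzzzzz" → match
4. "y" → no match
5. "xzzz" → match
6. "xx" → match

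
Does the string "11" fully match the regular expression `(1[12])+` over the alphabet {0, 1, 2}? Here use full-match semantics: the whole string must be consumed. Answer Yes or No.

Yes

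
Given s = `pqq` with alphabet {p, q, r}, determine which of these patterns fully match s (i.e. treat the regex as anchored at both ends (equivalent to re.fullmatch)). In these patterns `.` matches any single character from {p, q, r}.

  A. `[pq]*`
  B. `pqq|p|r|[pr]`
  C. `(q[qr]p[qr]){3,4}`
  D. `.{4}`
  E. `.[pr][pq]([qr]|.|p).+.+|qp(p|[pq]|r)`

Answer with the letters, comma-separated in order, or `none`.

A → match
B → match
C → no match — must start with `q`
D → no match
E → no match

A, B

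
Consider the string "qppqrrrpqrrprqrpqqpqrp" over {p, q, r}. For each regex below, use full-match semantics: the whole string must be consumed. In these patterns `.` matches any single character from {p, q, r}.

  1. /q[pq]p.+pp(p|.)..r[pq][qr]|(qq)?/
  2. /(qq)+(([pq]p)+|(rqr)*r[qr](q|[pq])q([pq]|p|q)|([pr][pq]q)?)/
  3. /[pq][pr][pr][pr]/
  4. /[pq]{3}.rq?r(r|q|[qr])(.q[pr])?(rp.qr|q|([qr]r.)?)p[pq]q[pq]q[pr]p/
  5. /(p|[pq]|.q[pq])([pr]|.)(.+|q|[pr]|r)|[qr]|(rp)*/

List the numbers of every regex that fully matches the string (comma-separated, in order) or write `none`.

4, 5

1 → no match
2 → no match — must start with "qq"
3 → no match
4 → match
5 → match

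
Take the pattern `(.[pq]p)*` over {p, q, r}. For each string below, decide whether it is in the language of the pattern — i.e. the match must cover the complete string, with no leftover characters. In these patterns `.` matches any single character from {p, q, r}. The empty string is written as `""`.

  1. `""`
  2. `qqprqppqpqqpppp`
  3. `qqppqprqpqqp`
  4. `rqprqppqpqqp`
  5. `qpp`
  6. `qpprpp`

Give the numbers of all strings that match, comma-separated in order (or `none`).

1. `""` → match
2 → match
3. `qqppqprqpqqp` → match
4. `rqprqppqpqqp` → match
5. `qpp` → match
6. `qpprpp` → match

1, 2, 3, 4, 5, 6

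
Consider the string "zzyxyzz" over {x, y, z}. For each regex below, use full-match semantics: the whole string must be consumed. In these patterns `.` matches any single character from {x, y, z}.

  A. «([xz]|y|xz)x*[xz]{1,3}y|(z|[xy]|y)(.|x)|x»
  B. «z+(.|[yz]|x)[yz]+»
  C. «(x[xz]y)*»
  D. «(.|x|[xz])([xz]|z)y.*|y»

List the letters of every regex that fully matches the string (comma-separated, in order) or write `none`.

D

A → no match
B → no match
C → no match
D → match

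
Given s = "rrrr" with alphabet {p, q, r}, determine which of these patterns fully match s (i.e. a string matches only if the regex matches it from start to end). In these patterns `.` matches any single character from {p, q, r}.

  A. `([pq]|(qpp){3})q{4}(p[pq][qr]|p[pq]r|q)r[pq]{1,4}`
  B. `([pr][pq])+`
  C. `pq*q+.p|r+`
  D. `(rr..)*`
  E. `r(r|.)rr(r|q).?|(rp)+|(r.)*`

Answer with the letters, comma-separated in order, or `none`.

C, D, E

A → no match
B → no match
C → match
D → match
E → match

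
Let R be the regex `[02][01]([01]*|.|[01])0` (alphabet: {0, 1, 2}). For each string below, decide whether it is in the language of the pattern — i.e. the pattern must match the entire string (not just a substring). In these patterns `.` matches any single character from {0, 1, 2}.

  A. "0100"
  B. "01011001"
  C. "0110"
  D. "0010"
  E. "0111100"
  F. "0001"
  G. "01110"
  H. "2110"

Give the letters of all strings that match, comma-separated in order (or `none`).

A → match
B → no match — must end with "0"
C → match
D → match
E → match
F → no match — must end with "0"
G → match
H → match

A, C, D, E, G, H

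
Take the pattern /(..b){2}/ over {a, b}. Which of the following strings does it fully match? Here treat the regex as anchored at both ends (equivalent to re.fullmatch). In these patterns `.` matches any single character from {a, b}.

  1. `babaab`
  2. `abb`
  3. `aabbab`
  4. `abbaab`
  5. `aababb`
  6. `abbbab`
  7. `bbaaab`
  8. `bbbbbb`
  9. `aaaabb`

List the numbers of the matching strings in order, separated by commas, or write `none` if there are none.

1 → match
2 → no match
3 → match
4 → match
5 → match
6 → match
7 → no match
8 → match
9 → no match

1, 3, 4, 5, 6, 8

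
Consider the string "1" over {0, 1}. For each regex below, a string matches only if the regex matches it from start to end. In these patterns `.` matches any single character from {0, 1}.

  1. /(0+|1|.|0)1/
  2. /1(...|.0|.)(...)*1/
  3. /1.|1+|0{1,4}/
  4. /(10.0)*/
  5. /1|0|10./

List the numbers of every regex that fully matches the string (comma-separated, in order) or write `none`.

3, 5

1 → no match
2 → no match
3 → match
4 → no match
5 → match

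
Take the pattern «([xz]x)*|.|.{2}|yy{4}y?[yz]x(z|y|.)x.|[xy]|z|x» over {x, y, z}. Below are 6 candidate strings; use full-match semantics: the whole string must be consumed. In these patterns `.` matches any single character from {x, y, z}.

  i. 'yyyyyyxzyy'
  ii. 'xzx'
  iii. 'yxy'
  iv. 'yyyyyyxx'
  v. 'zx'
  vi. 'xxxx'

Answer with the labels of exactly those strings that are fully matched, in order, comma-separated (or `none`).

v, vi

i → no match
ii → no match
iii → no match
iv → no match
v → match
vi → match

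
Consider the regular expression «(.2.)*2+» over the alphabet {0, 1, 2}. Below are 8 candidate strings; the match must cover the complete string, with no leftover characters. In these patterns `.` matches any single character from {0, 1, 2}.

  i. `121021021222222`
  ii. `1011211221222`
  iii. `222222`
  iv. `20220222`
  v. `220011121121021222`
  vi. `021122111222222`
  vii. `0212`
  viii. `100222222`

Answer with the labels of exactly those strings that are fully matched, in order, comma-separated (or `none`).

i, iii, vii

i → match
ii → no match
iii → match
iv → no match
v → no match
vi → no match
vii → match
viii → no match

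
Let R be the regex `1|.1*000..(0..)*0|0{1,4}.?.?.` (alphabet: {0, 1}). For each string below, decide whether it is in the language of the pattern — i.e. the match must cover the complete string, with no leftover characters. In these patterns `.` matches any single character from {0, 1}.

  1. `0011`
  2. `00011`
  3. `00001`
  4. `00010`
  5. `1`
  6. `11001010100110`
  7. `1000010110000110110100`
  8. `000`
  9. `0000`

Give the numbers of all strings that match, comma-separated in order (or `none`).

1 → match
2 → match
3 → match
4 → match
5 → match
6 → no match
7 → match
8 → match
9 → match

1, 2, 3, 4, 5, 7, 8, 9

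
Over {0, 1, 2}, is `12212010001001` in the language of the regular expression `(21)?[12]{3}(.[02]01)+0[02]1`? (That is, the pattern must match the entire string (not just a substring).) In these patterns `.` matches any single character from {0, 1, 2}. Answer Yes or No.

Yes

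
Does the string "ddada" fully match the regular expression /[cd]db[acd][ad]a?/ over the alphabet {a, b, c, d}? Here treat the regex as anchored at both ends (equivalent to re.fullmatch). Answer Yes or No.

No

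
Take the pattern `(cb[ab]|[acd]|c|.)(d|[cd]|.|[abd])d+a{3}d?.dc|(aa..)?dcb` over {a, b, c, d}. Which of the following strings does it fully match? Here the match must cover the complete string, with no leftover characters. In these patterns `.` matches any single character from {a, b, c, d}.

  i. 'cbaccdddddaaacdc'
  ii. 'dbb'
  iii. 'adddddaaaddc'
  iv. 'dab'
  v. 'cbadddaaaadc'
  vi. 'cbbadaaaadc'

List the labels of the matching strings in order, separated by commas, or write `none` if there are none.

i → no match
ii. 'dbb' → no match
iii. 'adddddaaaddc' → match
iv. 'dab' → no match
v. 'cbadddaaaadc' → match
vi. 'cbbadaaaadc' → match

iii, v, vi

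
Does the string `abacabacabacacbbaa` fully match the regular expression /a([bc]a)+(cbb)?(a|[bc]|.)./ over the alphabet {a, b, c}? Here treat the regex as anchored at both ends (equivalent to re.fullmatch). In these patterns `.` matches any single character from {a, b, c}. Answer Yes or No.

Yes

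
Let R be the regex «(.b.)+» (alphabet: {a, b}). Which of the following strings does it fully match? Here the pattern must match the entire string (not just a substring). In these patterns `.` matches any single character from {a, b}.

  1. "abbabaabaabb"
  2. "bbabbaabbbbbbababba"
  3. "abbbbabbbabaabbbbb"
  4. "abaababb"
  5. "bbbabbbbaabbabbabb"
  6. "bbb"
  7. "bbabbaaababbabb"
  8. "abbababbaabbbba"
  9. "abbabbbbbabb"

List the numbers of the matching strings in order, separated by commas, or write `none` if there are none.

1, 3, 5, 6, 8, 9

1 → match
2 → no match
3 → match
4 → no match
5 → match
6 → match
7 → no match
8 → match
9 → match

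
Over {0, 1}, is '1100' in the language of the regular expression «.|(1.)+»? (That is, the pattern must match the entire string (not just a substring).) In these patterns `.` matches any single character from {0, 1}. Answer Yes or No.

No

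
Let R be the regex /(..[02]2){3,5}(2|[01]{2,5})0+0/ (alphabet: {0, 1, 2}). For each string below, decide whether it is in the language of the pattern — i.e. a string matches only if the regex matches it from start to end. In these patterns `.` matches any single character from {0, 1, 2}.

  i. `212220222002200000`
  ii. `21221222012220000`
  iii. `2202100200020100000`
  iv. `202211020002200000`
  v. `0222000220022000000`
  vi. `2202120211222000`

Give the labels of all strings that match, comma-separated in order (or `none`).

i, ii, iii, iv, v, vi

i → match
ii → match
iii → match
iv → match
v → match
vi → match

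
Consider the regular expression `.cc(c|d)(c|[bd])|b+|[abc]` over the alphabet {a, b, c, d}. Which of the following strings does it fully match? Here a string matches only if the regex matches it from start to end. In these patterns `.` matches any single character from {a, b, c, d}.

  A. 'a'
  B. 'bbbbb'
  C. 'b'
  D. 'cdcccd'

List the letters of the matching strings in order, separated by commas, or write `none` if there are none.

A, B, C

A → match
B → match
C → match
D → no match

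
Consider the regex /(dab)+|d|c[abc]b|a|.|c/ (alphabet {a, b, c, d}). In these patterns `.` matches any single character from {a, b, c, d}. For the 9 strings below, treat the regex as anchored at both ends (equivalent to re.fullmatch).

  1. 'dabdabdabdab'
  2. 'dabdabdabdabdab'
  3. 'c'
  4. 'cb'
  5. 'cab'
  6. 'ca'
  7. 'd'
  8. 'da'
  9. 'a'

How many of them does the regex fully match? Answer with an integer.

6

1 → match
2 → match
3 → match
4 → no match
5 → match
6 → no match
7 → match
8 → no match
9 → match
Total matched: 6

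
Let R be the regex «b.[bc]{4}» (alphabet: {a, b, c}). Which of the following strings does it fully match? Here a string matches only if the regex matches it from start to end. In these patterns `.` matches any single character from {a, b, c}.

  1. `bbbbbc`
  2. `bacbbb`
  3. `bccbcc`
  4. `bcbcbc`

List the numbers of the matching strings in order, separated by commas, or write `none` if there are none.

1 → match
2 → match
3 → match
4 → match

1, 2, 3, 4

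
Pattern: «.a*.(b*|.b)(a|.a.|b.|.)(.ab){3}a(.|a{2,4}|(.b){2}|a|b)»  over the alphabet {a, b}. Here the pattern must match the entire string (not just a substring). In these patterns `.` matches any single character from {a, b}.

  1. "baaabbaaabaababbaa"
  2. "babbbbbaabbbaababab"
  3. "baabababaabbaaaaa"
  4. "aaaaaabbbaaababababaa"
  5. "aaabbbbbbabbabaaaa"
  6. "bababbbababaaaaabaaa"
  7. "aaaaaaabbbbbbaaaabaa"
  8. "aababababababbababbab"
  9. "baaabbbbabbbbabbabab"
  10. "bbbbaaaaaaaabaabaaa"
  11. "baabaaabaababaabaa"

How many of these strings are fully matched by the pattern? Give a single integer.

1 → no match
2 → no match
3 → no match
4 → no match
5 → no match
6 → no match
7 → no match
8 → no match
9 → no match
10 → no match
11 → no match
Total matched: 0

0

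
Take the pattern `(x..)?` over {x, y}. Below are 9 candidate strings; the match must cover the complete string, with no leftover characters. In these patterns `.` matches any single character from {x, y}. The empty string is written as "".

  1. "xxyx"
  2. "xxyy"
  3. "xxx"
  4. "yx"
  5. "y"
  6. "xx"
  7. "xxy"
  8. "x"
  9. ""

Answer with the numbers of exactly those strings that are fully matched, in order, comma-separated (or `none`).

1 → no match
2 → no match
3 → match
4 → no match
5 → no match
6 → no match
7 → match
8 → no match
9 → match

3, 7, 9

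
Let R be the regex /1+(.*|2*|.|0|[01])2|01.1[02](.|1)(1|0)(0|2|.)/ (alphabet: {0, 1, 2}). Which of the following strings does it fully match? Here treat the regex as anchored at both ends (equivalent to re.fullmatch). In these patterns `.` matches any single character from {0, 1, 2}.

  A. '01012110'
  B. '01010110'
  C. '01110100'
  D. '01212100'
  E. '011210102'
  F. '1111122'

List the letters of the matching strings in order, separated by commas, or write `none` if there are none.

A, B, C, D, F

A → match
B → match
C → match
D → match
E → no match
F → match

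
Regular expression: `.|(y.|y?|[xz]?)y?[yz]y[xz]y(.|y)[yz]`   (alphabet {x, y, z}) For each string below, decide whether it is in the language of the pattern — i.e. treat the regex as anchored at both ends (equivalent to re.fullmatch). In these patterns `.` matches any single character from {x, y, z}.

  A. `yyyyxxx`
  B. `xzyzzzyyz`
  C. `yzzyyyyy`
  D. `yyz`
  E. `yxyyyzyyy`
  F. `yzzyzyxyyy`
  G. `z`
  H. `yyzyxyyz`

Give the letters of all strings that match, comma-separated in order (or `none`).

E, G, H

A → no match
B → no match
C → no match
D → no match
E → match
F → no match
G → match
H → match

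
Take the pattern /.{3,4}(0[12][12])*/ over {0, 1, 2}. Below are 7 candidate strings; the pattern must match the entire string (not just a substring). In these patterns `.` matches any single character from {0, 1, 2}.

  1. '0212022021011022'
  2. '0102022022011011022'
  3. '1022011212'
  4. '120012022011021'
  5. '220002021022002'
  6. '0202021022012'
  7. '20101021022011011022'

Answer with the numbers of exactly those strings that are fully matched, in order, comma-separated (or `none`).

1, 2, 4, 6

1 → match
2 → match
3. '1022011212' → no match
4 → match
5 → no match
6 → match
7 → no match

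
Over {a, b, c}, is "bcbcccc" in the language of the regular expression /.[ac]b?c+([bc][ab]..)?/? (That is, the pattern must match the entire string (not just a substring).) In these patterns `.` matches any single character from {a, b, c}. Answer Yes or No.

Yes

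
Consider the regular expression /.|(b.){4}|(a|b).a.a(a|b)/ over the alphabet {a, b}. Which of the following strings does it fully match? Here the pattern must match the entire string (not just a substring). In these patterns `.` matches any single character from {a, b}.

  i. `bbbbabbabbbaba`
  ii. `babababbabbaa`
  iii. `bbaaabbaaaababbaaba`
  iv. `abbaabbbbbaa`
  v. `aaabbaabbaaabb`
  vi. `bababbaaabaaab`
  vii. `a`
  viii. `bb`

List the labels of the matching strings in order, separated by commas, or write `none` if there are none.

i → no match
ii → no match
iii → no match
iv. `abbaabbbbbaa` → no match
v → no match
vi → no match
vii. `a` → match
viii. `bb` → no match

vii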